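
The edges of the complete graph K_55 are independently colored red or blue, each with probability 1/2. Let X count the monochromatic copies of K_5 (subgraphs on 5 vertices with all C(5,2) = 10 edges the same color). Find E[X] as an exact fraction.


Let X = Σ_S X_S over the C(55, 5) = 3478761 subsets S of size 5, where X_S = 1 if the K_5 on S is monochromatic.
For a fixed S, the K_5 on S has C(5, 2) = 10 edges. P[all 10 edges red] = (1/2)^10, and likewise for blue, so P[monochromatic] = 2·(1/2)^10 = 2^{1 − 10} = 1/512.
By linearity: E[X] = C(55, 5) · 2^{1 − 10} = 3478761 · 1/512 = 3478761/512.
Numerically: E[X] ≈ 6794.455078.

E[X] = C(55,5)·2^(1−C(5,2)) = 3478761/512 ≈ 6794.455078.


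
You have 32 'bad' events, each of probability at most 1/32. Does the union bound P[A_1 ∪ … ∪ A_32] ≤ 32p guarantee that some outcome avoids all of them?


Union bound: P[∪_{i=1}^{32} A_i] ≤ Σ_i P[A_i] ≤ 32·p = 32·(1/32) = 1.
Numerically: 1 ≈ 1.000000.
Is 1 < 1? NO.
Since the bound 1 is ≥ 1, the union bound is uninformative here; it does NOT by itself certify existence.

32·p = 1 ≈ 1.000000; existence NOT certified by the union bound.


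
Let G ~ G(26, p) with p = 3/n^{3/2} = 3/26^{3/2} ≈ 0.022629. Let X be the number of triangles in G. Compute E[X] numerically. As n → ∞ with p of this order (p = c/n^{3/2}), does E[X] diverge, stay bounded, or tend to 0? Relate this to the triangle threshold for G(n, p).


Number of potential triangles: C(26, 3) = 2600.
Each occurs with probability p³ ≈ (0.022629)³ ≈ 1.1587339e-05.
By linearity: E[X] = C(26, 3)·p³ ≈ 2600 · 1.1587339e-05 ≈ 0.03013.
Since α = 3/2 > 1, p = c/n^{3/2} = o(1/n) is below the triangle threshold p ~ 1/n. Asymptotically E[X] ~ (c³/6)·n^{3(1−α)} = (3³/6)·n^{-1.5} → 0, so by Markov's inequality G has no triangles w.h.p.

E[X] ≈ 0.03013; in regime p = Θ(1/n^{3/2}) E[X] tends to 0 (below the triangle threshold p ~ 1/n).


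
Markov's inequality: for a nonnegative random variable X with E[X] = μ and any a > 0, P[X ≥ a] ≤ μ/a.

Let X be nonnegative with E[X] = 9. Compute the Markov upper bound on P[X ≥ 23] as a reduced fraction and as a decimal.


μ = E[X] = 9, a = 23.
Markov: P[X ≥ 23] ≤ μ/a = (9)/23 = 9/23.
Numerically: ≈ 0.3913.
(Since a = 23 > μ = 9.0000, the bound 9/23 is < 1 and informative.)

P[X ≥ 23] ≤ 9/23 ≈ 0.3913.


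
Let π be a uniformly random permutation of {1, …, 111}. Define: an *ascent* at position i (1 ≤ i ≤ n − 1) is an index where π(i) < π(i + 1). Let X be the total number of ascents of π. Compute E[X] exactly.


Write X = Σ X_I over i = 1, …, 110, with X_I the indicator of one ascent.
There are 110 indicators.
For each fixed i, the pair (π(i), π(i+1)) is a uniformly random ordered pair of distinct values from {1, …, 111}; by symmetry P[π(i) < π(i+1)] = 1/2.
By linearity: E[X] = 110 · (1/2) = (111 − 1) · (1/2) = 55 ≈ 55.000.

E[X] = 55 = 55.000.


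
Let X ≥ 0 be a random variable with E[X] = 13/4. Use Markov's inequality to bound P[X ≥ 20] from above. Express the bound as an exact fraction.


μ = E[X] = 13/4, a = 20.
Markov: P[X ≥ 20] ≤ μ/a = (13/4)/20 = 13/80.
Numerically: ≈ 0.163.
(Since a = 20 > μ = 3.250, the bound 13/80 is < 1 and informative.)

P[X ≥ 20] ≤ 13/80 ≈ 0.163.


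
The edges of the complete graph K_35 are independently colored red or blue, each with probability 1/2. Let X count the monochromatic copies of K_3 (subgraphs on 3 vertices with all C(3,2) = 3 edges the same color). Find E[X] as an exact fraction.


Let X = Σ_S X_S over the C(35, 3) = 6545 subsets S of size 3, where X_S = 1 if the K_3 on S is monochromatic.
For a fixed S, the K_3 on S has C(3, 2) = 3 edges. P[all 3 edges red] = (1/2)^3, and likewise for blue, so P[monochromatic] = 2·(1/2)^3 = 2^{1 − 3} = 1/4.
By linearity of expectation: E[X] = C(35, 3) · 2^{1 − 3} = 6545 · 1/4 = 6545/4.
Numerically: E[X] ≈ 1636.25000.

E[X] = C(35,3)·2^(1−C(3,2)) = 6545/4 ≈ 1636.25000.


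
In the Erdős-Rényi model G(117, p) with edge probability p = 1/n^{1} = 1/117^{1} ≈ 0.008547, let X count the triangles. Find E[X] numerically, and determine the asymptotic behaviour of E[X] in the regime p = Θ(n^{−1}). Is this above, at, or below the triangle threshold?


Number of potential triangles: C(117, 3) = 260130.
Each occurs with probability p³ ≈ (0.008547)³ ≈ 6.243706e-07.
By linearity: E[X] = C(117, 3)·p³ ≈ 260130 · 6.243706e-07 ≈ 0.1624.
Here α = 1, so p = 1/n is exactly at the triangle threshold p ~ 1/n. Asymptotically E[X] → c³/6 = 1³/6 = 1/6 ≈ 0.1667, a bounded constant. In this regime the triangle count is asymptotically Poisson(c³/6).

E[X] ≈ 0.1624; in regime p = Θ(1/n^{1}) E[X] stays bounded (at the triangle threshold p ~ 1/n).


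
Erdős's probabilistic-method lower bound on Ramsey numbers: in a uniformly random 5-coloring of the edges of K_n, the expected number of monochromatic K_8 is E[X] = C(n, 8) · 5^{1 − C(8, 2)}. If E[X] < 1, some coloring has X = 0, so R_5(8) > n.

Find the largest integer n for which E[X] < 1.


We need C(n, 8) · 5^{1 − 28} < 1, i.e. C(n, 8) < 5^{28 − 1} = 7450580596923828125.
Check values of n near the boundary:
  n = 857: C(857, 8) = 6983854138365964575; 6983854138365964575 < 7450580596923828125? YES
  n = 858: C(858, 8) = 7049584530256467771; 7049584530256467771 < 7450580596923828125? YES
  n = 859: C(859, 8) = 7115855595170747139; 7115855595170747139 < 7450580596923828125? YES
  n = 860: C(860, 8) = 7182671140665308145; 7182671140665308145 < 7450580596923828125? YES
  n = 861: C(861, 8) = 7250034996615275865; 7250034996615275865 < 7450580596923828125? YES
  n = 862: C(862, 8) = 7317951015318931845; 7317951015318931845 < 7450580596923828125? YES
  n = 863: C(863, 8) = 7386423071602617757; 7386423071602617757 < 7450580596923828125? YES
  n = 864: C(864, 8) = 7455455062926006708; 7455455062926006708 < 7450580596923828125? NO
  n = 865: C(865, 8) = 7525050909487743060; 7525050909487743060 < 7450580596923828125? NO
The largest n with C(n, 8) < 7450580596923828125 is n = 863 (where E[X] = 7386423071602617757/7450580596923828125 ≈ 0.991389). Hence R_5(8) > 863, i.e. R_5(8) ≥ 864.

Largest n = 863; hence R_5(8) > 863.


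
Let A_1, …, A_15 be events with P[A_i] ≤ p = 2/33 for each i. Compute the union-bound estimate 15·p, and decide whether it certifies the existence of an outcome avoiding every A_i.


Union bound: P[∪_{i=1}^{15} A_i] ≤ Σ_i P[A_i] ≤ 15·p = 15·(2/33) = 10/11.
Numerically: 10/11 ≈ 0.909.
Is 10/11 < 1? YES.
Since P[∪ A_i] ≤ 10/11 < 1, the complement has P[∩ A_i^c] ≥ 1 − 10/11 = 1/11 > 0, so some outcome avoids every A_i.

15·p = 10/11 ≈ 0.909; existence CERTIFIED by the union bound.


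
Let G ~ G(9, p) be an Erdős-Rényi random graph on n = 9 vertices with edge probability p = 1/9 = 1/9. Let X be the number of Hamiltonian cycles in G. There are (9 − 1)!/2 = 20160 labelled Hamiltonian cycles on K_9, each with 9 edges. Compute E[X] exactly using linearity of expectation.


K_9 has (9 − 1)!/2 = 20160 labelled Hamiltonian cycles.
For each such Hamiltonian cycle H, let X_H = 1 if all 9 edges of H are present in G. Then P[X_H = 1] = p^{9} = (1/9)^{9} = 1/387420489.
By linearity: E[X] = Σ_H E[X_H] = 20160 · p^{9} = 20160 · 1/387420489 = 2240/43046721.
Numerically: E[X] ≈ 5.20365e-05.

E[X] = 20160 · (1/9)^{9} = 2240/43046721 ≈ 5.20365e-05.


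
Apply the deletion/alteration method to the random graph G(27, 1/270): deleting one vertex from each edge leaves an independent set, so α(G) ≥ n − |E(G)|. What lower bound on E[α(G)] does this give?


E[|E(G)|] = C(27, 2)·p = 351 · (1/270) = 13/10.
E[α(G)] ≥ n − E[|E(G)|] = 27 − 13/10 = 257/10.
Numerically: ≈ 25.700000.
(This is only a lower bound; the true E[α(G)] may be larger.)

E[α(G)] ≥ 257/10 ≈ 25.700000.


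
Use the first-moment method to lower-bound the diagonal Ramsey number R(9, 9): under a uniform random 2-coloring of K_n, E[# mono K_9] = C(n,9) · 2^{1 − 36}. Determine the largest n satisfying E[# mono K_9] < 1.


We need C(n, 9) · 2^{1 − 36} < 1, i.e. C(n, 9) < 2^{36 − 1} = 34359738368.
Check values of n near the boundary:
  n = 62: C(62, 9) = 20286591270; 20286591270 < 34359738368? YES
  n = 63: C(63, 9) = 23667689815; 23667689815 < 34359738368? YES
  n = 64: C(64, 9) = 27540584512; 27540584512 < 34359738368? YES
  n = 65: C(65, 9) = 31966749880; 31966749880 < 34359738368? YES
  n = 66: C(66, 9) = 37014131440; 37014131440 < 34359738368? NO
  n = 67: C(67, 9) = 42757703560; 42757703560 < 34359738368? NO
The largest n with C(n, 9) < 34359738368 is n = 65 (where E[X] = 3995843735/4294967296 ≈ 0.930). Hence R(9, 9) > 65, i.e. R(9, 9) ≥ 66.

Largest n = 65; hence R(9, 9) > 65.


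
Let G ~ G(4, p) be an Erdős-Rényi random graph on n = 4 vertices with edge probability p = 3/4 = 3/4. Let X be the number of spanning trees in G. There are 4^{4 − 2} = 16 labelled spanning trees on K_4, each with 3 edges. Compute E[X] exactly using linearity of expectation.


K_4 has 4^{4 − 2} = 16 labelled spanning trees.
For each such spanning tree H, let X_H = 1 if all 3 edges of H are present in G. Then P[X_H = 1] = p^{3} = (3/4)^{3} = 27/64.
Summing the indicators: E[X] = Σ_H E[X_H] = 16 · p^{3} = 16 · 27/64 = 27/4.
Numerically: E[X] ≈ 6.75.

E[X] = 16 · (3/4)^{3} = 27/4 ≈ 6.75.


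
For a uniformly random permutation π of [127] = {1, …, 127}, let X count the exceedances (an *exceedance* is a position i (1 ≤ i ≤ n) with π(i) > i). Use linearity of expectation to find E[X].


Write X = Σ_{i=1}^{127} X_i, where X_i = 1_{π(i) > i}.
For each fixed i, π(i) is uniform over {1, …, 127} (marginal of a uniform permutation), so P[π(i) > i] = (n − i)/n. Summing: Σ_{i=1}^{127} (n − i)/n = (0 + 1 + … + 126)/127 = 127(127 − 1)/(2·127) = (127 − 1)/2.
Hence E[X] = Σ_{i=1}^{127} (127 − i)/127 = 63 ≈ 63.00000.

E[X] = 63 = 63.00000.


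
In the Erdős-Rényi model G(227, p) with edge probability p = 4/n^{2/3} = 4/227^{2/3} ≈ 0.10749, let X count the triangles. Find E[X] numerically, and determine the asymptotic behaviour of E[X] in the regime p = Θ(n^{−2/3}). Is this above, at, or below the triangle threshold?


Number of potential triangles: C(227, 3) = 1923825.
Each occurs with probability p³ ≈ (0.10749)³ ≈ 1.2420191e-03.
By linearity: E[X] = C(227, 3)·p³ ≈ 1923825 · 1.2420191e-03 ≈ 2389.42731.
Since α = 2/3 < 1, p = c/n^{2/3} ≫ 1/n is above the triangle threshold p ~ 1/n. Asymptotically E[X] ~ (c³/6)·n^{3(1−α)} = (4³/6)·n^{1} → ∞; triangles are abundant w.h.p.

E[X] ≈ 2389.42731; in regime p = Θ(1/n^{2/3}) E[X] diverges (above the triangle threshold p ~ 1/n).


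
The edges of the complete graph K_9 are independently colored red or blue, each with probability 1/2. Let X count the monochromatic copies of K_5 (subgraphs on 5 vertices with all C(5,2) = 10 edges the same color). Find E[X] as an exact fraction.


Let X = Σ_S X_S over the C(9, 5) = 126 subsets S of size 5, where X_S = 1 if the K_5 on S is monochromatic.
For a fixed S, the K_5 on S has C(5, 2) = 10 edges. P[all 10 edges red] = (1/2)^10, and likewise for blue, so P[monochromatic] = 2·(1/2)^10 = 2^{1 − 10} = 1/512.
By linearity of expectation: E[X] = C(9, 5) · 2^{1 − 10} = 126 · 1/512 = 63/256.
Numerically: E[X] ≈ 0.2461.

E[X] = C(9,5)·2^(1−C(5,2)) = 63/256 ≈ 0.2461.


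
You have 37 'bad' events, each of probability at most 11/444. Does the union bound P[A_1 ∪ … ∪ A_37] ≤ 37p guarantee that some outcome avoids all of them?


Union bound: P[∪_{i=1}^{37} A_i] ≤ Σ_i P[A_i] ≤ 37·p = 37·(11/444) = 11/12.
Numerically: 11/12 ≈ 0.9166667.
Is 11/12 < 1? YES.
Since P[∪ A_i] ≤ 11/12 < 1, the complement has P[∩ A_i^c] ≥ 1 − 11/12 = 1/12 > 0, so some outcome avoids every A_i.

37·p = 11/12 ≈ 0.9166667; existence CERTIFIED by the union bound.


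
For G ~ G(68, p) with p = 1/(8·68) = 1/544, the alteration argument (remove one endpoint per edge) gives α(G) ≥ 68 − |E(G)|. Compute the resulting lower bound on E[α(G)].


E[|E(G)|] = C(68, 2)·p = 2278 · (1/544) = 67/16.
E[α(G)] ≥ n − E[|E(G)|] = 68 − 67/16 = 1021/16.
Numerically: ≈ 63.812500.
(This is only a lower bound; the true E[α(G)] may be larger.)

E[α(G)] ≥ 1021/16 ≈ 63.812500.


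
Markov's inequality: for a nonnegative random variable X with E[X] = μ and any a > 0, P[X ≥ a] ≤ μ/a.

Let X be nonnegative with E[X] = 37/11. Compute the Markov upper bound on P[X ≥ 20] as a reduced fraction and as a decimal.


μ = E[X] = 37/11, a = 20.
Markov: P[X ≥ 20] ≤ μ/a = (37/11)/20 = 37/220.
Numerically: ≈ 0.168182.
(Since a = 20 > μ = 3.363636, the bound 37/220 is < 1 and informative.)

P[X ≥ 20] ≤ 37/220 ≈ 0.168182.


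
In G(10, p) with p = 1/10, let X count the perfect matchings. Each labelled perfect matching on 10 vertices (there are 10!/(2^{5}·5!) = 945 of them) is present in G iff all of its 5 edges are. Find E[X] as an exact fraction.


K_10 has 10!/(2^{5}·5!) = 945 labelled perfect matchings.
For each such perfect matching H, let X_H = 1 if all 5 edges of H are present in G. Then P[X_H = 1] = p^{5} = (1/10)^{5} = 1/100000.
Summing the indicators: E[X] = Σ_H E[X_H] = 945 · p^{5} = 945 · 1/100000 = 189/20000.
Numerically: E[X] ≈ 0.00945.

E[X] = 945 · (1/10)^{5} = 189/20000 ≈ 0.00945.


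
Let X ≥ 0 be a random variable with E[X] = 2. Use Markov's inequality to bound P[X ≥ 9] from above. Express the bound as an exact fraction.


μ = E[X] = 2, a = 9.
Markov: P[X ≥ 9] ≤ μ/a = (2)/9 = 2/9.
Numerically: ≈ 0.2222.
(Since a = 9 > μ = 2.0000, the bound 2/9 is < 1 and informative.)

P[X ≥ 9] ≤ 2/9 ≈ 0.2222.


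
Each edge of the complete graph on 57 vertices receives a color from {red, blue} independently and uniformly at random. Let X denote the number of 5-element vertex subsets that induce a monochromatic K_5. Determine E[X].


Let X = Σ_S X_S over the C(57, 5) = 4187106 subsets S of size 5, where X_S = 1 if the K_5 on S is monochromatic.
For a fixed S, the K_5 on S has C(5, 2) = 10 edges. P[all 10 edges red] = (1/2)^10, and likewise for blue, so P[monochromatic] = 2·(1/2)^10 = 2^{1 − 10} = 1/512.
By linearity of expectation: E[X] = C(57, 5) · 2^{1 − 10} = 4187106 · 1/512 = 2093553/256.
Numerically: E[X] ≈ 8177.94141.

E[X] = C(57,5)·2^(1−C(5,2)) = 2093553/256 ≈ 8177.94141.


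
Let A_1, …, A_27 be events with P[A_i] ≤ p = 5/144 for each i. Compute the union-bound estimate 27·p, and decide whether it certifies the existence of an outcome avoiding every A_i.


Union bound: P[∪_{i=1}^{27} A_i] ≤ Σ_i P[A_i] ≤ 27·p = 27·(5/144) = 15/16.
Numerically: 15/16 ≈ 0.93750.
Is 15/16 < 1? YES.
Since P[∪ A_i] ≤ 15/16 < 1, the complement has P[∩ A_i^c] ≥ 1 − 15/16 = 1/16 > 0, so some outcome avoids every A_i.

27·p = 15/16 ≈ 0.93750; existence CERTIFIED by the union bound.


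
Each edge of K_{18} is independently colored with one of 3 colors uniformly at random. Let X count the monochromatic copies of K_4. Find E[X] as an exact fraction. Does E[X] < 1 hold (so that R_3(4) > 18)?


E[X] = C(18, 4) · 3^{1 − 6} = 3060 · 3^{−5} = 3060/243.
As a reduced fraction: E[X] = 340/27 ≈ 12.5926.
Is E[X] < 1? NO.
Since E[X] ≥ 1, the first-moment bound is inconclusive at n = 18; it does NOT by itself certify R_3(4) > 18.

E[X] = 340/27 ≈ 12.5926; E[X] ≥ 1; first-moment method inconclusive here.


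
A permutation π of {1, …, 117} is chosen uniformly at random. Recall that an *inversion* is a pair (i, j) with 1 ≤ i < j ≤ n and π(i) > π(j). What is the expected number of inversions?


Write X = Σ X_I over the C(117, 2) = 6786 pairs i < j, with X_I the indicator of one inversion.
There are 6786 indicators.
For each fixed pair i < j, the values π(i) and π(j) are two distinct elements of {1, …, 117} in uniformly random order; by symmetry P[π(i) > π(j)] = 1/2.
By linearity: E[X] = 6786 · (1/2) = C(117, 2) · (1/2) = 6786/2 = 3393 ≈ 3393.00000.

E[X] = 3393 = 3393.00000.


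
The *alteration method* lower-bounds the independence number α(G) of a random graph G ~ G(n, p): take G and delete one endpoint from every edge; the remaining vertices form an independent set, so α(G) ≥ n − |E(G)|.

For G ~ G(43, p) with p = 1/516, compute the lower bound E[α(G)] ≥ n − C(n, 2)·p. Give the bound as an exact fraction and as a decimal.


E[|E(G)|] = C(43, 2)·p = 903 · (1/516) = 7/4.
E[α(G)] ≥ n − E[|E(G)|] = 43 − 7/4 = 165/4.
Numerically: ≈ 41.250.
(This is only a lower bound; the true E[α(G)] may be larger.)

E[α(G)] ≥ 165/4 ≈ 41.250.


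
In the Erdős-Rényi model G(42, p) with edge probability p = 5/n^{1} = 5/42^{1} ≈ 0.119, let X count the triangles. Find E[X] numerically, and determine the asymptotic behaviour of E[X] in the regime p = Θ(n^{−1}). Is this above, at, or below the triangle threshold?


Number of potential triangles: C(42, 3) = 11480.
Each occurs with probability p³ ≈ (0.119)³ ≈ 1.68718e-03.
By linearity: E[X] = C(42, 3)·p³ ≈ 11480 · 1.68718e-03 ≈ 19.369.
Here α = 1, so p = 5/n is exactly at the triangle threshold p ~ 1/n. Asymptotically E[X] → c³/6 = 5³/6 = 125/6 ≈ 20.833, a bounded constant. In this regime the triangle count is asymptotically Poisson(c³/6).

E[X] ≈ 19.369; in regime p = Θ(1/n^{1}) E[X] stays bounded (at the triangle threshold p ~ 1/n).


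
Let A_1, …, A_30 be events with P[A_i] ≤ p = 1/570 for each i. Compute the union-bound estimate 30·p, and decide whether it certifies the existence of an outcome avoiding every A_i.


Union bound: P[∪_{i=1}^{30} A_i] ≤ Σ_i P[A_i] ≤ 30·p = 30·(1/570) = 1/19.
Numerically: 1/19 ≈ 0.053.
Is 1/19 < 1? YES.
Since P[∪ A_i] ≤ 1/19 < 1, the complement has P[∩ A_i^c] ≥ 1 − 1/19 = 18/19 > 0, so some outcome avoids every A_i.

30·p = 1/19 ≈ 0.053; existence CERTIFIED by the union bound.


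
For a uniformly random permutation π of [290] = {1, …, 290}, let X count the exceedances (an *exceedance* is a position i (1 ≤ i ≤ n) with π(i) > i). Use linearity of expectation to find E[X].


Write X = Σ_{i=1}^{290} X_i, where X_i = 1_{π(i) > i}.
For each fixed i, π(i) is uniform over {1, …, 290} (marginal of a uniform permutation), so P[π(i) > i] = (n − i)/n. Summing: Σ_{i=1}^{290} (n − i)/n = (0 + 1 + … + 289)/290 = 290(290 − 1)/(2·290) = (290 − 1)/2.
Hence E[X] = Σ_{i=1}^{290} (290 − i)/290 = 289/2 ≈ 144.500000.

E[X] = 289/2 = 144.500000.


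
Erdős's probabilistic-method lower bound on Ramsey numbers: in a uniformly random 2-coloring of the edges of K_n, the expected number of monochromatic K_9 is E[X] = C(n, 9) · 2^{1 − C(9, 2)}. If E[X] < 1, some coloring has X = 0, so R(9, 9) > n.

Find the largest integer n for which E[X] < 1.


We need C(n, 9) · 2^{1 − 36} < 1, i.e. C(n, 9) < 2^{36 − 1} = 34359738368.
Check values of n near the boundary:
  n = 64: C(64, 9) = 27540584512; 27540584512 < 34359738368? YES
  n = 65: C(65, 9) = 31966749880; 31966749880 < 34359738368? YES
  n = 66: C(66, 9) = 37014131440; 37014131440 < 34359738368? NO
  n = 67: C(67, 9) = 42757703560; 42757703560 < 34359738368? NO
The largest n with C(n, 9) < 34359738368 is n = 65 (where E[X] = 3995843735/4294967296 ≈ 0.930). Hence R(9, 9) > 65, i.e. R(9, 9) ≥ 66.

Largest n = 65; hence R(9, 9) > 65.


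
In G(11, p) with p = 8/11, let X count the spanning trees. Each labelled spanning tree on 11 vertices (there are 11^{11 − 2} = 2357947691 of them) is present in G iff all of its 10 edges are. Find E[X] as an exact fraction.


K_11 has 11^{11 − 2} = 2357947691 labelled spanning trees.
For each such spanning tree H, let X_H = 1 if all 10 edges of H are present in G. Then P[X_H = 1] = p^{10} = (8/11)^{10} = 1073741824/25937424601.
By linearity: E[X] = Σ_H E[X_H] = 2357947691 · p^{10} = 2357947691 · 1073741824/25937424601 = 1073741824/11.
Numerically: E[X] ≈ 9.76129e+07.

E[X] = 2357947691 · (8/11)^{10} = 1073741824/11 ≈ 9.76129e+07.


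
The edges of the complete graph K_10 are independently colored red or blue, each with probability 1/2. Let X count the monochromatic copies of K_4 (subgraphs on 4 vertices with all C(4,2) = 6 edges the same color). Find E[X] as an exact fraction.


Let X = Σ_S X_S over the C(10, 4) = 210 subsets S of size 4, where X_S = 1 if the K_4 on S is monochromatic.
For a fixed S, the K_4 on S has C(4, 2) = 6 edges. P[all 6 edges red] = (1/2)^6, and likewise for blue, so P[monochromatic] = 2·(1/2)^6 = 2^{1 − 6} = 1/32.
By linearity: E[X] = C(10, 4) · 2^{1 − 6} = 210 · 1/32 = 105/16.
Numerically: E[X] ≈ 6.562.

E[X] = C(10,4)·2^(1−C(4,2)) = 105/16 ≈ 6.562.


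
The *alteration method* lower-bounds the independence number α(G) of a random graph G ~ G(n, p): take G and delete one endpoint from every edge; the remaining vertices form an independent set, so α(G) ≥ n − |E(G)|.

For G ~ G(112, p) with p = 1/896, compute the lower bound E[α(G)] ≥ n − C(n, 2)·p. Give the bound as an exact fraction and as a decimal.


E[|E(G)|] = C(112, 2)·p = 6216 · (1/896) = 111/16.
E[α(G)] ≥ n − E[|E(G)|] = 112 − 111/16 = 1681/16.
Numerically: ≈ 105.062.
(This is only a lower bound; the true E[α(G)] may be larger.)

E[α(G)] ≥ 1681/16 ≈ 105.062.


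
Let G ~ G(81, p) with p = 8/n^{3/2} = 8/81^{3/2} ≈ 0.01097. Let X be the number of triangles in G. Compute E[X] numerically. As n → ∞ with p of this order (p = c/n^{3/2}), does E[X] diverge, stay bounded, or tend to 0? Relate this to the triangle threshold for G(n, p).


Number of potential triangles: C(81, 3) = 85320.
Each occurs with probability p³ ≈ (0.01097)³ ≈ 1.321561e-06.
By linearity: E[X] = C(81, 3)·p³ ≈ 85320 · 1.321561e-06 ≈ 0.1128.
Since α = 3/2 > 1, p = c/n^{3/2} = o(1/n) is below the triangle threshold p ~ 1/n. Asymptotically E[X] ~ (c³/6)·n^{3(1−α)} = (8³/6)·n^{-1.5} → 0, so by Markov's inequality G has no triangles w.h.p.

E[X] ≈ 0.1128; in regime p = Θ(1/n^{3/2}) E[X] tends to 0 (below the triangle threshold p ~ 1/n).


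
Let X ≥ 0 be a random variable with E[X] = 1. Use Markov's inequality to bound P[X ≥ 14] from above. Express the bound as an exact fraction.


μ = E[X] = 1, a = 14.
Markov: P[X ≥ 14] ≤ μ/a = (1)/14 = 1/14.
Numerically: ≈ 0.071429.
(Since a = 14 > μ = 1.000000, the bound 1/14 is < 1 and informative.)

P[X ≥ 14] ≤ 1/14 ≈ 0.071429.


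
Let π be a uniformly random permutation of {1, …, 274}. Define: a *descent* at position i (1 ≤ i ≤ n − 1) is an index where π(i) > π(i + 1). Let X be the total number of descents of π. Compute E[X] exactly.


Write X = Σ X_I over i = 1, …, 273, with X_I the indicator of one descent.
There are 273 indicators.
For each fixed i, the pair (π(i), π(i+1)) is a uniformly random ordered pair of distinct values from {1, …, 274}; by symmetry P[π(i) > π(i+1)] = 1/2.
By linearity: E[X] = 273 · (1/2) = (274 − 1) · (1/2) = 273/2 ≈ 136.50000.

E[X] = 273/2 = 136.50000.


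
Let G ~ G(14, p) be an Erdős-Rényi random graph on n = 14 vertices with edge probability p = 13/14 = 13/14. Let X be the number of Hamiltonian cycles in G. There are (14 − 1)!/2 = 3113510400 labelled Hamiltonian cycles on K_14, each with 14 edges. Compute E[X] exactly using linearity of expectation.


K_14 has (14 − 1)!/2 = 3113510400 labelled Hamiltonian cycles.
For each such Hamiltonian cycle H, let X_H = 1 if all 14 edges of H are present in G. Then P[X_H = 1] = p^{14} = (13/14)^{14} = 3937376385699289/11112006825558016.
By linearity of expectation: E[X] = Σ_H E[X_H] = 3113510400 · p^{14} = 3113510400 · 3937376385699289/11112006825558016 = 3420497300666614836525/3100448333024.
Numerically: E[X] ≈ 1.1e+09.

E[X] = 3113510400 · (13/14)^{14} = 3420497300666614836525/3100448333024 ≈ 1.1e+09.


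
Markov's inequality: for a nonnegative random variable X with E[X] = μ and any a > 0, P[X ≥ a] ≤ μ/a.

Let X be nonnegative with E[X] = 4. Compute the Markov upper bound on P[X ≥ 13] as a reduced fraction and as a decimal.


μ = E[X] = 4, a = 13.
Markov: P[X ≥ 13] ≤ μ/a = (4)/13 = 4/13.
Numerically: ≈ 0.307692.
(Since a = 13 > μ = 4.000000, the bound 4/13 is < 1 and informative.)

P[X ≥ 13] ≤ 4/13 ≈ 0.307692.


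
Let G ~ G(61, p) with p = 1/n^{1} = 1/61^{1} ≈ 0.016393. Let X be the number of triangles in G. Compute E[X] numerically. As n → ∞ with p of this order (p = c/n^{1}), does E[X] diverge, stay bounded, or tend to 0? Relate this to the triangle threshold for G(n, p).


Number of potential triangles: C(61, 3) = 35990.
Each occurs with probability p³ ≈ (0.016393)³ ≈ 4.4056551e-06.
By linearity: E[X] = C(61, 3)·p³ ≈ 35990 · 4.4056551e-06 ≈ 0.15856.
Here α = 1, so p = 1/n is exactly at the triangle threshold p ~ 1/n. Asymptotically E[X] → c³/6 = 1³/6 = 1/6 ≈ 0.16667, a bounded constant. In this regime the triangle count is asymptotically Poisson(c³/6).

E[X] ≈ 0.15856; in regime p = Θ(1/n^{1}) E[X] stays bounded (at the triangle threshold p ~ 1/n).


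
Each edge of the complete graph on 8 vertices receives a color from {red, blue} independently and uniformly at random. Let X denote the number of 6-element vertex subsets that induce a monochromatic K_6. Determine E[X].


Let X = Σ_S X_S over the C(8, 6) = 28 subsets S of size 6, where X_S = 1 if the K_6 on S is monochromatic.
For a fixed S, the K_6 on S has C(6, 2) = 15 edges. P[all 15 edges red] = (1/2)^15, and likewise for blue, so P[monochromatic] = 2·(1/2)^15 = 2^{1 − 15} = 1/16384.
Summing: E[X] = C(8, 6) · 2^{1 − 15} = 28 · 1/16384 = 7/4096.
Numerically: E[X] ≈ 0.0017.

E[X] = C(8,6)·2^(1−C(6,2)) = 7/4096 ≈ 0.0017.


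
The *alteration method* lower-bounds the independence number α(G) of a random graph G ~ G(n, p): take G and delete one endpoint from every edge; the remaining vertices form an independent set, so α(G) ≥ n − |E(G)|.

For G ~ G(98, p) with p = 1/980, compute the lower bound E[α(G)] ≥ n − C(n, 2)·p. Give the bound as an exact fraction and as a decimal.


E[|E(G)|] = C(98, 2)·p = 4753 · (1/980) = 97/20.
E[α(G)] ≥ n − E[|E(G)|] = 98 − 97/20 = 1863/20.
Numerically: ≈ 93.150000.
(This is only a lower bound; the true E[α(G)] may be larger.)

E[α(G)] ≥ 1863/20 ≈ 93.150000.


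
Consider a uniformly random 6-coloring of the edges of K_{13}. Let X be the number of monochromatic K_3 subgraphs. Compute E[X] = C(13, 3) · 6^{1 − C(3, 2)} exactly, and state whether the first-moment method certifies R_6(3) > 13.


E[X] = C(13, 3) · 6^{1 − 3} = 286 · 6^{−2} = 286/36.
As a reduced fraction: E[X] = 143/18 ≈ 7.944.
Is E[X] < 1? NO.
Since E[X] ≥ 1, the first-moment bound is inconclusive at n = 13; it does NOT by itself certify R_6(3) > 13.

E[X] = 143/18 ≈ 7.944; E[X] ≥ 1; first-moment method inconclusive here.


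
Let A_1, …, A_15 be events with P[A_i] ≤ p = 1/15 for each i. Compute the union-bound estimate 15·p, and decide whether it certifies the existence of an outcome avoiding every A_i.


Union bound: P[∪_{i=1}^{15} A_i] ≤ Σ_i P[A_i] ≤ 15·p = 15·(1/15) = 1.
Numerically: 1 ≈ 1.000000.
Is 1 < 1? NO.
Since the bound 1 is ≥ 1, the union bound is uninformative here; it does NOT by itself certify existence.

15·p = 1 ≈ 1.000000; existence NOT certified by the union bound.


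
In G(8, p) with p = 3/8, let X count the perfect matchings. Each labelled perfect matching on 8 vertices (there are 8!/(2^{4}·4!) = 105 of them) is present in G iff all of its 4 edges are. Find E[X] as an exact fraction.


K_8 has 8!/(2^{4}·4!) = 105 labelled perfect matchings.
For each such perfect matching H, let X_H = 1 if all 4 edges of H are present in G. Then P[X_H = 1] = p^{4} = (3/8)^{4} = 81/4096.
Summing the indicators: E[X] = Σ_H E[X_H] = 105 · p^{4} = 105 · 81/4096 = 8505/4096.
Numerically: E[X] ≈ 2.0764.

E[X] = 105 · (3/8)^{4} = 8505/4096 ≈ 2.0764.


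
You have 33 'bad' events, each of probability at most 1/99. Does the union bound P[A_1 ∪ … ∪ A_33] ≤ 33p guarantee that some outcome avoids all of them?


Union bound: P[∪_{i=1}^{33} A_i] ≤ Σ_i P[A_i] ≤ 33·p = 33·(1/99) = 1/3.
Numerically: 1/3 ≈ 0.333333.
Is 1/3 < 1? YES.
Since P[∪ A_i] ≤ 1/3 < 1, the complement has P[∩ A_i^c] ≥ 1 − 1/3 = 2/3 > 0, so some outcome avoids every A_i.

33·p = 1/3 ≈ 0.333333; existence CERTIFIED by the union bound.


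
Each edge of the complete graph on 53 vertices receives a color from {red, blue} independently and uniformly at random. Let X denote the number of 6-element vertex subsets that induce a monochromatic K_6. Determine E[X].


Let X = Σ_S X_S over the C(53, 6) = 22957480 subsets S of size 6, where X_S = 1 if the K_6 on S is monochromatic.
For a fixed S, the K_6 on S has C(6, 2) = 15 edges. P[all 15 edges red] = (1/2)^15, and likewise for blue, so P[monochromatic] = 2·(1/2)^15 = 2^{1 − 15} = 1/16384.
By linearity of expectation: E[X] = C(53, 6) · 2^{1 − 15} = 22957480 · 1/16384 = 2869685/2048.
Numerically: E[X] ≈ 1401.213.

E[X] = C(53,6)·2^(1−C(6,2)) = 2869685/2048 ≈ 1401.213.


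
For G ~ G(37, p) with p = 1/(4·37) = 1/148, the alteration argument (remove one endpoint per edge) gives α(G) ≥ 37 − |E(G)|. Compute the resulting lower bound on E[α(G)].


E[|E(G)|] = C(37, 2)·p = 666 · (1/148) = 9/2.
E[α(G)] ≥ n − E[|E(G)|] = 37 − 9/2 = 65/2.
Numerically: ≈ 32.50000.
(This is only a lower bound; the true E[α(G)] may be larger.)

E[α(G)] ≥ 65/2 ≈ 32.50000.


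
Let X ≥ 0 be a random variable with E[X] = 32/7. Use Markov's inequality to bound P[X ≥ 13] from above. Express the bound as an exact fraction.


μ = E[X] = 32/7, a = 13.
Markov: P[X ≥ 13] ≤ μ/a = (32/7)/13 = 32/91.
Numerically: ≈ 0.35165.
(Since a = 13 > μ = 4.57143, the bound 32/91 is < 1 and informative.)

P[X ≥ 13] ≤ 32/91 ≈ 0.35165.


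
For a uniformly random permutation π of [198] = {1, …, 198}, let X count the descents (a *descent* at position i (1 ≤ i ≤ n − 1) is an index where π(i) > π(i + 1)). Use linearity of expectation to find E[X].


Write X = Σ X_I over i = 1, …, 197, with X_I the indicator of one descent.
There are 197 indicators.
For each fixed i, the pair (π(i), π(i+1)) is a uniformly random ordered pair of distinct values from {1, …, 198}; by symmetry P[π(i) > π(i+1)] = 1/2.
By linearity: E[X] = 197 · (1/2) = (198 − 1) · (1/2) = 197/2 ≈ 98.500.

E[X] = 197/2 = 98.500.


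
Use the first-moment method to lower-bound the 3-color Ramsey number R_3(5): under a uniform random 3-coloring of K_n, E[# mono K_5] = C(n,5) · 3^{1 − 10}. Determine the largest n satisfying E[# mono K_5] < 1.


We need C(n, 5) · 3^{1 − 10} < 1, i.e. C(n, 5) < 3^{10 − 1} = 19683.
Check values of n near the boundary:
  n = 16: C(16, 5) = 4368; 4368 < 19683? YES
  n = 17: C(17, 5) = 6188; 6188 < 19683? YES
  n = 18: C(18, 5) = 8568; 8568 < 19683? YES
  n = 19: C(19, 5) = 11628; 11628 < 19683? YES
  n = 20: C(20, 5) = 15504; 15504 < 19683? YES
  n = 21: C(21, 5) = 20349; 20349 < 19683? NO
  n = 22: C(22, 5) = 26334; 26334 < 19683? NO
  n = 23: C(23, 5) = 33649; 33649 < 19683? NO
The largest n with C(n, 5) < 19683 is n = 20 (where E[X] = 5168/6561 ≈ 0.7877). Hence R_3(5) > 20, i.e. R_3(5) ≥ 21.

Largest n = 20; hence R_3(5) > 20.


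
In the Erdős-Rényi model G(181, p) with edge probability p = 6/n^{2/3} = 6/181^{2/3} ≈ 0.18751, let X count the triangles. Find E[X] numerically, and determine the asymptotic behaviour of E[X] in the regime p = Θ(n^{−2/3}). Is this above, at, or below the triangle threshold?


Number of potential triangles: C(181, 3) = 971970.
Each occurs with probability p³ ≈ (0.18751)³ ≈ 6.5932053e-03.
By linearity: E[X] = C(181, 3)·p³ ≈ 971970 · 6.5932053e-03 ≈ 6408.39779.
Since α = 2/3 < 1, p = c/n^{2/3} ≫ 1/n is above the triangle threshold p ~ 1/n. Asymptotically E[X] ~ (c³/6)·n^{3(1−α)} = (6³/6)·n^{1} → ∞; triangles are abundant w.h.p.

E[X] ≈ 6408.39779; in regime p = Θ(1/n^{2/3}) E[X] diverges (above the triangle threshold p ~ 1/n).


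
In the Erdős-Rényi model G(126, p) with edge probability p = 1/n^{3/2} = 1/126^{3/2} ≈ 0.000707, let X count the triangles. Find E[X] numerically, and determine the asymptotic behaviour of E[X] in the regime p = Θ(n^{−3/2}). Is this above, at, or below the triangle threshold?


Number of potential triangles: C(126, 3) = 325500.
Each occurs with probability p³ ≈ (0.000707)³ ≈ 3.534537e-10.
By linearity: E[X] = C(126, 3)·p³ ≈ 325500 · 3.534537e-10 ≈ 0.0001.
Since α = 3/2 > 1, p = c/n^{3/2} = o(1/n) is below the triangle threshold p ~ 1/n. Asymptotically E[X] ~ (c³/6)·n^{3(1−α)} = (1³/6)·n^{-1.5} → 0, so by Markov's inequality G has no triangles w.h.p.

E[X] ≈ 0.0001; in regime p = Θ(1/n^{3/2}) E[X] tends to 0 (below the triangle threshold p ~ 1/n).


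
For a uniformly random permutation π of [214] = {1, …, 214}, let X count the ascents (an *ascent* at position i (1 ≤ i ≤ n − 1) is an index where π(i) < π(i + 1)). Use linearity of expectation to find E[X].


Write X = Σ X_I over i = 1, …, 213, with X_I the indicator of one ascent.
There are 213 indicators.
For each fixed i, the pair (π(i), π(i+1)) is a uniformly random ordered pair of distinct values from {1, …, 214}; by symmetry P[π(i) < π(i+1)] = 1/2.
By linearity: E[X] = 213 · (1/2) = (214 − 1) · (1/2) = 213/2 ≈ 106.50000.

E[X] = 213/2 = 106.50000.


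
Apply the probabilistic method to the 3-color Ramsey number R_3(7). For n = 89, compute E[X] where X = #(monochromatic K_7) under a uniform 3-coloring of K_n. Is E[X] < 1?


E[X] = C(89, 7) · 3^{1 − 21} = 6890268572 · 3^{−20} = 6890268572/3486784401.
As a reduced fraction: E[X] = 6890268572/3486784401 ≈ 1.9761097.
Is E[X] < 1? NO.
Since E[X] ≥ 1, the first-moment bound is inconclusive at n = 89; it does NOT by itself certify R_3(7) > 89.

E[X] = 6890268572/3486784401 ≈ 1.9761097; E[X] ≥ 1; first-moment method inconclusive here.


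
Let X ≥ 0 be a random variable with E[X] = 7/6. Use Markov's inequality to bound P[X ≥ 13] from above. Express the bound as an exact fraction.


μ = E[X] = 7/6, a = 13.
Markov: P[X ≥ 13] ≤ μ/a = (7/6)/13 = 7/78.
Numerically: ≈ 0.089744.
(Since a = 13 > μ = 1.166667, the bound 7/78 is < 1 and informative.)

P[X ≥ 13] ≤ 7/78 ≈ 0.089744.


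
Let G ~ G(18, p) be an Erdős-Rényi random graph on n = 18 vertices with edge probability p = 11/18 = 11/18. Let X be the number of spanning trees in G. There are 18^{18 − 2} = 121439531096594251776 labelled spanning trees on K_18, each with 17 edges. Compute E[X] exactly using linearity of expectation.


K_18 has 18^{18 − 2} = 121439531096594251776 labelled spanning trees.
For each such spanning tree H, let X_H = 1 if all 17 edges of H are present in G. Then P[X_H = 1] = p^{17} = (11/18)^{17} = 505447028499293771/2185911559738696531968.
By linearity of expectation: E[X] = Σ_H E[X_H] = 121439531096594251776 · p^{17} = 121439531096594251776 · 505447028499293771/2185911559738696531968 = 505447028499293771/18.
Numerically: E[X] ≈ 2.80804e+16.

E[X] = 121439531096594251776 · (11/18)^{17} = 505447028499293771/18 ≈ 2.80804e+16.


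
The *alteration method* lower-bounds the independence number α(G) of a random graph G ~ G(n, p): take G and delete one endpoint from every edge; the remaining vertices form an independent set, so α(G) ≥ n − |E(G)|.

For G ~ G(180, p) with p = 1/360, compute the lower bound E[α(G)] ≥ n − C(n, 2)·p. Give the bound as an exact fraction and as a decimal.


E[|E(G)|] = C(180, 2)·p = 16110 · (1/360) = 179/4.
E[α(G)] ≥ n − E[|E(G)|] = 180 − 179/4 = 541/4.
Numerically: ≈ 135.250.
(This is only a lower bound; the true E[α(G)] may be larger.)

E[α(G)] ≥ 541/4 ≈ 135.250.


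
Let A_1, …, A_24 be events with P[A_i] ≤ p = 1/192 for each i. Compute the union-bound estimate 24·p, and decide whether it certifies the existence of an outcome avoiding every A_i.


Union bound: P[∪_{i=1}^{24} A_i] ≤ Σ_i P[A_i] ≤ 24·p = 24·(1/192) = 1/8.
Numerically: 1/8 ≈ 0.125000.
Is 1/8 < 1? YES.
Since P[∪ A_i] ≤ 1/8 < 1, the complement has P[∩ A_i^c] ≥ 1 − 1/8 = 7/8 > 0, so some outcome avoids every A_i.

24·p = 1/8 ≈ 0.125000; existence CERTIFIED by the union bound.


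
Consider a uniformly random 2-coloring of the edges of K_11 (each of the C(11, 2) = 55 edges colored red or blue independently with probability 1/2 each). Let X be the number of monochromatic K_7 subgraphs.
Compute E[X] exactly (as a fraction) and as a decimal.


Let X = Σ_S X_S over the C(11, 7) = 330 subsets S of size 7, where X_S = 1 if the K_7 on S is monochromatic.
For a fixed S, the K_7 on S has C(7, 2) = 21 edges. P[all 21 edges red] = (1/2)^21, and likewise for blue, so P[monochromatic] = 2·(1/2)^21 = 2^{1 − 21} = 1/1048576.
By linearity: E[X] = C(11, 7) · 2^{1 − 21} = 330 · 1/1048576 = 165/524288.
Numerically: E[X] ≈ 0.000315.

E[X] = C(11,7)·2^(1−C(7,2)) = 165/524288 ≈ 0.000315.


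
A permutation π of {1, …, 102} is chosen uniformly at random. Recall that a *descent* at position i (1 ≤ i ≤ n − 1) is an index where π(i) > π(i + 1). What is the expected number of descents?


Write X = Σ X_I over i = 1, …, 101, with X_I the indicator of one descent.
There are 101 indicators.
For each fixed i, the pair (π(i), π(i+1)) is a uniformly random ordered pair of distinct values from {1, …, 102}; by symmetry P[π(i) > π(i+1)] = 1/2.
By linearity: E[X] = 101 · (1/2) = (102 − 1) · (1/2) = 101/2 ≈ 50.500000.

E[X] = 101/2 = 50.500000.


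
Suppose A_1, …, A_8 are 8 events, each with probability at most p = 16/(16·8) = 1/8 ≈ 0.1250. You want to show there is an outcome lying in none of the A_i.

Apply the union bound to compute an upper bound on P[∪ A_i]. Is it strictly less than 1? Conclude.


Union bound: P[∪_{i=1}^{8} A_i] ≤ Σ_i P[A_i] ≤ 8·p = 8·(1/8) = 1.
Numerically: 1 ≈ 1.0000.
Is 1 < 1? NO.
Since the bound 1 is ≥ 1, the union bound is uninformative here; it does NOT by itself certify existence.

8·p = 1 ≈ 1.0000; existence NOT certified by the union bound.


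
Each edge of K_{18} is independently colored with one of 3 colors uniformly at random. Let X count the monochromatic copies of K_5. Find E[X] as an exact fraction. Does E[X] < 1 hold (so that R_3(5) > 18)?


E[X] = C(18, 5) · 3^{1 − 10} = 8568 · 3^{−9} = 8568/19683.
As a reduced fraction: E[X] = 952/2187 ≈ 0.43530.
Is E[X] < 1? YES.
Since E[X] < 1, there exists a 3-coloring of K_{18} with no monochromatic K_5; hence R_3(5) > 18.

E[X] = 952/2187 ≈ 0.43530; E[X] < 1, so R_3(5) > 18.


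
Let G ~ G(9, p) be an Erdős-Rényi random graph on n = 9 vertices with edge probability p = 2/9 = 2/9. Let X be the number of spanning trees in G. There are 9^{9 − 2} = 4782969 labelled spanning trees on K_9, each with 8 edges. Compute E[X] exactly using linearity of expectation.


K_9 has 9^{9 − 2} = 4782969 labelled spanning trees.
For each such spanning tree H, let X_H = 1 if all 8 edges of H are present in G. Then P[X_H = 1] = p^{8} = (2/9)^{8} = 256/43046721.
Summing the indicators: E[X] = Σ_H E[X_H] = 4782969 · p^{8} = 4782969 · 256/43046721 = 256/9.
Numerically: E[X] ≈ 28.444.

E[X] = 4782969 · (2/9)^{8} = 256/9 ≈ 28.444.


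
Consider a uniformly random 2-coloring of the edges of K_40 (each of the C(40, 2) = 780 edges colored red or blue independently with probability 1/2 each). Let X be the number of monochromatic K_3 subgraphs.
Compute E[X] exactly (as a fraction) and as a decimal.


Let X = Σ_S X_S over the C(40, 3) = 9880 subsets S of size 3, where X_S = 1 if the K_3 on S is monochromatic.
For a fixed S, the K_3 on S has C(3, 2) = 3 edges. P[all 3 edges red] = (1/2)^3, and likewise for blue, so P[monochromatic] = 2·(1/2)^3 = 2^{1 − 3} = 1/4.
By linearity of expectation: E[X] = C(40, 3) · 2^{1 − 3} = 9880 · 1/4 = 2470.
Numerically: E[X] ≈ 2470.000.

E[X] = C(40,3)·2^(1−C(3,2)) = 2470 ≈ 2470.000.
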